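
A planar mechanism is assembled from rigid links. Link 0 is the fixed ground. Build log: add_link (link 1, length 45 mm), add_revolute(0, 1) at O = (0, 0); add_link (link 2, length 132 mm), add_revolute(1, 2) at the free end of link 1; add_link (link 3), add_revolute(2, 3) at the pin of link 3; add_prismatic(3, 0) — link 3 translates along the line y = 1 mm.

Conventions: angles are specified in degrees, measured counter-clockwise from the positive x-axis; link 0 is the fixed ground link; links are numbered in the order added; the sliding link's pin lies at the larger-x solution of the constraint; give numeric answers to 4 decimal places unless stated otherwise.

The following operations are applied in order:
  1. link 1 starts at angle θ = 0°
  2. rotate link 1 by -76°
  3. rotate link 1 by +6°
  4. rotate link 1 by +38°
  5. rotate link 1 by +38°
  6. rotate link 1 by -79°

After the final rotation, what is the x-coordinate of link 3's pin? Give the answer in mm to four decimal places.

geometry: r = 45 mm, L = 132 mm, e = 1 mm; θ starts at 0°
rotate link 1 by -76°: θ ← 0° -76° = -76°
rotate link 1 by +6°: θ ← -76° +6° = -70°
rotate link 1 by +38°: θ ← -70° +38° = -32°
rotate link 1 by +38°: θ ← -32° +38° = 6°
rotate link 1 by -79°: θ ← 6° -79° = -73°
crank pin P = (r cos θ, r sin θ) = (13.156727, -43.033714)
h = r sin θ − e = -43.033714 − 1 = -44.033714
x = r cos θ + √(L² − h²) = 13.156727 + 124.438869 = 137.595595

137.5956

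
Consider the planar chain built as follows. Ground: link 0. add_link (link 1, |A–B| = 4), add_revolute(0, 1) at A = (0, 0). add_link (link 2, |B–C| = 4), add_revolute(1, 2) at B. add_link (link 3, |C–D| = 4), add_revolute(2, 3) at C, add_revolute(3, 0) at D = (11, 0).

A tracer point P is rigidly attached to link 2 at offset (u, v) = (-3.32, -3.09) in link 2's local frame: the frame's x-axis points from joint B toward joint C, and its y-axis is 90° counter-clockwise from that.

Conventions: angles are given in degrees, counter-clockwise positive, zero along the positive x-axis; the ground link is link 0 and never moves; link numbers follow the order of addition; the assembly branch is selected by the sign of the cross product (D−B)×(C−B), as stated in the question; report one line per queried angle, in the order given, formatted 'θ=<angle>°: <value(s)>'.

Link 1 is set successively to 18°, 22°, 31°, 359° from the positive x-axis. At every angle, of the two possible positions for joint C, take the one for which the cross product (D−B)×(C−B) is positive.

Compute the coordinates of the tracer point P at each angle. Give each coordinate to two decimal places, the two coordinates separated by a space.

A=(0,0), D=(11.00,0)
θ=18°: B = A + 4.00·(cos18°, sin18°) = (3.8042, 1.2361)
θ=18°: |BD| = 7.3012
θ=18°: circle(B,4.00) ∩ circle(D,4.00): a=3.6506, h=1.6350
θ=18°:   candidates: C₊=(7.6789,2.2294) cross=11.937; C₋=(7.1253,-0.9934) cross=-11.937
θ=18°:   branch + wants cross > 0 → take C=(7.6789,2.2294) (cross=11.937)
θ=18°: ex = (C−B)/|BC| = (0.9687,0.2483); ey = (-0.2483,0.9687)
θ=18°: P = B + -3.32·ex + -3.09·ey = (1.3556,-2.5816)
θ=22°: B = A + 4.00·(cos22°, sin22°) = (3.7087, 1.4984)
θ=22°: |BD| = 7.4436
θ=22°: circle(B,4.00) ∩ circle(D,4.00): a=3.7218, h=1.4656
θ=22°:   candidates: C₊=(7.6494,2.1848) cross=10.910; C₋=(7.0593,-0.6864) cross=-10.910
θ=22°:   branch + wants cross > 0 → take C=(7.6494,2.1848) (cross=10.910)
θ=22°: ex = (C−B)/|BC| = (0.9852,0.1716); ey = (-0.1716,0.9852)
θ=22°: P = B + -3.32·ex + -3.09·ey = (0.9682,-2.1155)
θ=31°: B = A + 4.00·(cos31°, sin31°) = (3.4287, 2.0602)
θ=31°: |BD| = 7.8466
θ=31°: circle(B,4.00) ∩ circle(D,4.00): a=3.9233, h=0.7795
θ=31°:   candidates: C₊=(7.4190,1.7823) cross=6.117; C₋=(7.0097,0.2779) cross=-6.117
θ=31°:   branch + wants cross > 0 → take C=(7.4190,1.7823) (cross=6.117)
θ=31°: ex = (C−B)/|BC| = (0.9976,-0.0695); ey = (0.0695,0.9976)
θ=31°: P = B + -3.32·ex + -3.09·ey = (-0.0980,-0.7917)
θ=359°: B = A + 4.00·(cos359°, sin359°) = (3.9994, -0.0698)
θ=359°: |BD| = 7.0010
θ=359°: circle(B,4.00) ∩ circle(D,4.00): a=3.5005, h=1.9356
θ=359°:   candidates: C₊=(7.4804,1.9006) cross=13.551; C₋=(7.5190,-1.9704) cross=-13.551
θ=359°:   branch + wants cross > 0 → take C=(7.4804,1.9006) (cross=13.551)
θ=359°: ex = (C−B)/|BC| = (0.8703,0.4926); ey = (-0.4926,0.8703)
θ=359°: P = B + -3.32·ex + -3.09·ey = (2.6323,-4.3943)

θ=18°: 1.36 -2.58
θ=22°: 0.97 -2.12
θ=31°: -0.10 -0.79
θ=359°: 2.63 -4.39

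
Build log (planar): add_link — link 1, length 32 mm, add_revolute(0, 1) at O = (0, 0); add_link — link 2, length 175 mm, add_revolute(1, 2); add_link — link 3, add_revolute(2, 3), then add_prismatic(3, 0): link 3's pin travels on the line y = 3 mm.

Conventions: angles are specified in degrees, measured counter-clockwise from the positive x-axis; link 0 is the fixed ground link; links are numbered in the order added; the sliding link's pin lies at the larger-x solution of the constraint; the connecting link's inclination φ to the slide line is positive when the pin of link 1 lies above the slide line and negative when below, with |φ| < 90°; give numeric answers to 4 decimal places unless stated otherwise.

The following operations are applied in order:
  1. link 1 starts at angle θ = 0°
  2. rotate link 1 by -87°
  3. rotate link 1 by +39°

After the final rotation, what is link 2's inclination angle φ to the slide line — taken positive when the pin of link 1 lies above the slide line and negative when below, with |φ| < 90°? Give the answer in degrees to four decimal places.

geometry: r = 32 mm, L = 175 mm, e = 3 mm; θ starts at 0°
rotate link 1 by -87°: θ ← 0° -87° = -87°
rotate link 1 by +39°: θ ← -87° +39° = -48°
h = r sin θ − e = -23.780634 − 3 = -26.780634
sin φ = h / L = -26.780634 / 175 = -0.15303220
φ = arcsin(-0.15303220) = -8.802688°

-8.8027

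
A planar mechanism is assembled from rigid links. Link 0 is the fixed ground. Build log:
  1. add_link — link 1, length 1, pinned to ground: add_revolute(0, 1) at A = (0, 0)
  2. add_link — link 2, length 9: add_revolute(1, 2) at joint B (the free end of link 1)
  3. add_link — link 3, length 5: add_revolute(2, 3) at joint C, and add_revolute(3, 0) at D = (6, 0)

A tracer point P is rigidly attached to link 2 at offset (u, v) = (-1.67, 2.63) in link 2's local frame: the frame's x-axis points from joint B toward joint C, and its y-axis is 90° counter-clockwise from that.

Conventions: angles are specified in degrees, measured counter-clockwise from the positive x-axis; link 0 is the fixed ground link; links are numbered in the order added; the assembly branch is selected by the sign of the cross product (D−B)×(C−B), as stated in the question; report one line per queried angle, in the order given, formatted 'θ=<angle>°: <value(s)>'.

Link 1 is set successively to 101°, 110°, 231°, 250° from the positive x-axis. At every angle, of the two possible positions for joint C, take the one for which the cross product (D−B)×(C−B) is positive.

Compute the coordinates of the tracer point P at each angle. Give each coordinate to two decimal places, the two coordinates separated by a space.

A=(0,0), D=(6.00,0)
θ=101°: B = A + 1.00·(cos101°, sin101°) = (-0.1908, 0.9816)
θ=101°: |BD| = 6.2682
θ=101°: circle(B,9.00) ∩ circle(D,5.00): a=7.6011, h=4.8190
θ=101°:   candidates: C₊=(8.0712,4.5508) cross=30.207; C₋=(6.5618,-4.9683) cross=-30.207
θ=101°:   branch + wants cross > 0 → take C=(8.0712,4.5508) (cross=30.207)
θ=101°: ex = (C−B)/|BC| = (0.9180,0.3966); ey = (-0.3966,0.9180)
θ=101°: P = B + -1.67·ex + 2.63·ey = (-2.7669,2.7337)
θ=110°: B = A + 1.00·(cos110°, sin110°) = (-0.3420, 0.9397)
θ=110°: |BD| = 6.4113
θ=110°: circle(B,9.00) ∩ circle(D,5.00): a=7.5729, h=4.8632
θ=110°:   candidates: C₊=(7.8619,4.6404) cross=31.179; C₋=(6.4364,-4.9809) cross=-31.179
θ=110°:   branch + wants cross > 0 → take C=(7.8619,4.6404) (cross=31.179)
θ=110°: ex = (C−B)/|BC| = (0.9116,0.4112); ey = (-0.4112,0.9116)
θ=110°: P = B + -1.67·ex + 2.63·ey = (-2.9457,2.6504)
θ=231°: B = A + 1.00·(cos231°, sin231°) = (-0.6293, -0.7771)
θ=231°: |BD| = 6.6747
θ=231°: circle(B,9.00) ∩ circle(D,5.00): a=7.5323, h=4.9259
θ=231°:   candidates: C₊=(6.2782,4.9923) cross=32.879; C₋=(7.4253,-4.7926) cross=-32.879
θ=231°:   branch + wants cross > 0 → take C=(6.2782,4.9923) (cross=32.879)
θ=231°: ex = (C−B)/|BC| = (0.7675,0.6410); ey = (-0.6410,0.7675)
θ=231°: P = B + -1.67·ex + 2.63·ey = (-3.5970,0.1708)
θ=250°: B = A + 1.00·(cos250°, sin250°) = (-0.3420, -0.9397)
θ=250°: |BD| = 6.4113
θ=250°: circle(B,9.00) ∩ circle(D,5.00): a=7.5729, h=4.8632
θ=250°:   candidates: C₊=(6.4364,4.9809) cross=31.179; C₋=(7.8619,-4.6404) cross=-31.179
θ=250°:   branch + wants cross > 0 → take C=(6.4364,4.9809) (cross=31.179)
θ=250°: ex = (C−B)/|BC| = (0.7532,0.6578); ey = (-0.6578,0.7532)
θ=250°: P = B + -1.67·ex + 2.63·ey = (-3.3299,-0.0575)

θ=101°: -2.77 2.73
θ=110°: -2.95 2.65
θ=231°: -3.60 0.17
θ=250°: -3.33 -0.06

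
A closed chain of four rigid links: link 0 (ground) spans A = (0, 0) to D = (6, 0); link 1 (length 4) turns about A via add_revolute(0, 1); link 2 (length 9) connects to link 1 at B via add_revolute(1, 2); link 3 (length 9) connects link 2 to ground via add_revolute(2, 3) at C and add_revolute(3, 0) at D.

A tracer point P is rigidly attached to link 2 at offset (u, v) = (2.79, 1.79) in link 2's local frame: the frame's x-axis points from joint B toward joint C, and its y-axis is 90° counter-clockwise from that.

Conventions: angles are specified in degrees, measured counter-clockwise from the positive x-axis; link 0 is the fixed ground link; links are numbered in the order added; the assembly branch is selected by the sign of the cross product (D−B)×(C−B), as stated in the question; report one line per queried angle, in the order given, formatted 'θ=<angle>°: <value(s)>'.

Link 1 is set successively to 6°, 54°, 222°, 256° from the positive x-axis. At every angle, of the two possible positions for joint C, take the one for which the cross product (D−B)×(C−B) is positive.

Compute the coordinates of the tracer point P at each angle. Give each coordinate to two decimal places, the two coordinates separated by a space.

A=(0,0), D=(6.00,0)
θ=6°: B = A + 4.00·(cos6°, sin6°) = (3.9781, 0.4181)
θ=6°: |BD| = 2.0647
θ=6°: circle(B,9.00) ∩ circle(D,9.00): a=1.0323, h=8.9406
θ=6°:   candidates: C₊=(6.7996,8.9644) cross=18.460; C₋=(3.1785,-8.5463) cross=-18.460
θ=6°:   branch + wants cross > 0 → take C=(6.7996,8.9644) (cross=18.460)
θ=6°: ex = (C−B)/|BC| = (0.3135,0.9496); ey = (-0.9496,0.3135)
θ=6°: P = B + 2.79·ex + 1.79·ey = (3.1530,3.6286)
θ=54°: B = A + 4.00·(cos54°, sin54°) = (2.3511, 3.2361)
θ=54°: |BD| = 4.8771
θ=54°: circle(B,9.00) ∩ circle(D,9.00): a=2.4386, h=8.6633
θ=54°:   candidates: C₊=(9.9239,8.0996) cross=42.252; C₋=(-1.5727,-4.8635) cross=-42.252
θ=54°:   branch + wants cross > 0 → take C=(9.9239,8.0996) (cross=42.252)
θ=54°: ex = (C−B)/|BC| = (0.8414,0.5404); ey = (-0.5404,0.8414)
θ=54°: P = B + 2.79·ex + 1.79·ey = (3.7314,6.2499)
θ=222°: B = A + 4.00·(cos222°, sin222°) = (-2.9726, -2.6765)
θ=222°: |BD| = 9.3633
θ=222°: circle(B,9.00) ∩ circle(D,9.00): a=4.6816, h=7.6865
θ=222°:   candidates: C₊=(-0.6835,6.0275) cross=71.971; C₋=(3.7109,-8.7040) cross=-71.971
θ=222°:   branch + wants cross > 0 → take C=(-0.6835,6.0275) (cross=71.971)
θ=222°: ex = (C−B)/|BC| = (0.2543,0.9671); ey = (-0.9671,0.2543)
θ=222°: P = B + 2.79·ex + 1.79·ey = (-3.9941,0.4770)
θ=256°: B = A + 4.00·(cos256°, sin256°) = (-0.9677, -3.8812)
θ=256°: |BD| = 7.9757
θ=256°: circle(B,9.00) ∩ circle(D,9.00): a=3.9879, h=8.0683
θ=256°:   candidates: C₊=(-1.4101,5.1079) cross=64.350; C₋=(6.4424,-8.9891) cross=-64.350
θ=256°:   branch + wants cross > 0 → take C=(-1.4101,5.1079) (cross=64.350)
θ=256°: ex = (C−B)/|BC| = (-0.0492,0.9988); ey = (-0.9988,-0.0492)
θ=256°: P = B + 2.79·ex + 1.79·ey = (-2.8927,-1.1825)

θ=6°: 3.15 3.63
θ=54°: 3.73 6.25
θ=222°: -3.99 0.48
θ=256°: -2.89 -1.18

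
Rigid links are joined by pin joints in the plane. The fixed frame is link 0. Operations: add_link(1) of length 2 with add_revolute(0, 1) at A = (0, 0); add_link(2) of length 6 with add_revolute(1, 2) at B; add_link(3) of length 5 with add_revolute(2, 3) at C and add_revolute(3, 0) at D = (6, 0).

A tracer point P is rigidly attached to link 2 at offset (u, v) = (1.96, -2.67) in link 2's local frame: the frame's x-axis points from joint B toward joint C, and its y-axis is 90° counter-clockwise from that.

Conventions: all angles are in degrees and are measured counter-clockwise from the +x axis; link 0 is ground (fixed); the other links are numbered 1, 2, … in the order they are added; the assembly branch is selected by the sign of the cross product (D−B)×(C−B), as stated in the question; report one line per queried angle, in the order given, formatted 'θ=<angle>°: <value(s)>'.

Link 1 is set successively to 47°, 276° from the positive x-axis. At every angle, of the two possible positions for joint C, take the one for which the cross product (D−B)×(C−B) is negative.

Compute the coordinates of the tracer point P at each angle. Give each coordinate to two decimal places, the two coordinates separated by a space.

A=(0,0), D=(6.00,0)
θ=47°: B = A + 2.00·(cos47°, sin47°) = (1.3640, 1.4627)
θ=47°: |BD| = 4.8613
θ=47°: circle(B,6.00) ∩ circle(D,5.00): a=3.5620, h=4.8282
θ=47°:   candidates: C₊=(6.2137,4.9954) cross=23.471; C₋=(3.3082,-4.2136) cross=-23.471
θ=47°:   branch - wants cross < 0 → take C=(3.3082,-4.2136) (cross=-23.471)
θ=47°: ex = (C−B)/|BC| = (0.3240,-0.9460); ey = (0.9460,0.3240)
θ=47°: P = B + 1.96·ex + -2.67·ey = (-0.5268,-1.2567)
θ=276°: B = A + 2.00·(cos276°, sin276°) = (0.2091, -1.9890)
θ=276°: |BD| = 6.1230
θ=276°: circle(B,6.00) ∩ circle(D,5.00): a=3.9598, h=4.5078
θ=276°:   candidates: C₊=(2.4897,3.5606) cross=27.601; C₋=(5.4184,-4.9661) cross=-27.601
θ=276°:   branch - wants cross < 0 → take C=(5.4184,-4.9661) (cross=-27.601)
θ=276°: ex = (C−B)/|BC| = (0.8682,-0.4962); ey = (0.4962,0.8682)
θ=276°: P = B + 1.96·ex + -2.67·ey = (0.5860,-5.2797)

θ=47°: -0.53 -1.26
θ=276°: 0.59 -5.28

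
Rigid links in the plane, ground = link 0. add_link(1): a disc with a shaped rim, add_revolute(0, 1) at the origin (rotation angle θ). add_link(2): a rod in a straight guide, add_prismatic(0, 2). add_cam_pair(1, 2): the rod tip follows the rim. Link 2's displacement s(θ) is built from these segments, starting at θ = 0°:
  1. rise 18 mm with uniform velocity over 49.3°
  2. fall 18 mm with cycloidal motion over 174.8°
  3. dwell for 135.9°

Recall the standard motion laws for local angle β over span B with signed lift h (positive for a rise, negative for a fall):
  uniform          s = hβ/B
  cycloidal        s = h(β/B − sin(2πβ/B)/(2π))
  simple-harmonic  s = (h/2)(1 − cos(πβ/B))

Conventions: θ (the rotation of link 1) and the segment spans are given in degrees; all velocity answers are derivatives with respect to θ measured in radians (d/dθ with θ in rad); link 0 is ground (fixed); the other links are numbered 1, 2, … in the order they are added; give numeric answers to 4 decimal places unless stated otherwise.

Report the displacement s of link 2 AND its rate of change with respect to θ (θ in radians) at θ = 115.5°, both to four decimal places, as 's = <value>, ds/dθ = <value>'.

segment 1 (0° to 49.3°, uniform, h = 18) is passed completely: s = 0.0000 + (18) = 18.0000
θ = 115.5° falls in segment 2 (49.3° to 224.1°, cycloidal, h = -18): β = 115.5 − 49.3 = 66.2°, B = 174.8°; Δs = -18·(0.3787 − sin(2π·0.3787)/(2π)) = -4.8391; s = 18.0000 − 4.8391 = 13.1609
velocity in seg [49.3°–224.1°] (cycloidal), θ in radians: β = 66.2° = 1.1554 rad, B = 174.8° = 3.0508 rad; ds/dθ = (h/B)(1 − cos(2πβ/B)) = ((-18)/3.0508)(1 − cos(2π·0.3787)) = -10.168296 mm/rad

s = 13.1609, ds/dθ = -10.1683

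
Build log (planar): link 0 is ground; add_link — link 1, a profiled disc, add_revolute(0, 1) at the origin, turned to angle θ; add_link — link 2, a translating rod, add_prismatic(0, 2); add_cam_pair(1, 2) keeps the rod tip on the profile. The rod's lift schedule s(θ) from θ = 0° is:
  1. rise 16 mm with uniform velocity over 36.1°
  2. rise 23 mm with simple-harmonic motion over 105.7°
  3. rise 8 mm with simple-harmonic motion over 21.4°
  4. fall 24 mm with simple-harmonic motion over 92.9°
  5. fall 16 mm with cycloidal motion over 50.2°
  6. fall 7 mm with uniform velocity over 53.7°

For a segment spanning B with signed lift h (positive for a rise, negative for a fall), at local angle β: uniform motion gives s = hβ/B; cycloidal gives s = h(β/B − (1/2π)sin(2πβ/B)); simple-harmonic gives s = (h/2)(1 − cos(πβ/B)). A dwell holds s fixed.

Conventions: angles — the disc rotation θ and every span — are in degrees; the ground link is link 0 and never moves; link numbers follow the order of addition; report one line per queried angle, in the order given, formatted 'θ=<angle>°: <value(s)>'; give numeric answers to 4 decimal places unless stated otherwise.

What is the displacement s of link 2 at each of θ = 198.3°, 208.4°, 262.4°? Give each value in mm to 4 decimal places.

seg 1 [0°–36.1°] uniform, h=16: full span → s += 16 → s = 16.0000
seg 2 [36.1°–141.8°] simple-harmonic, h=23: full span → s += 23 → s = 39.0000
seg 3 [141.8°–163.2°] simple-harmonic, h=8: full span → s += 8 → s = 47.0000
seg 4 [163.2°–256.1°] simple-harmonic, h=-24: θ=198.3° here. β=35.1, B=92.9. -24/2·(1 − cos(π·0.3778)) = -7.5064 → s = 39.4936
seg 4 [163.2°–256.1°] simple-harmonic, h=-24: θ=208.4° here. β=45.2, B=92.9. -24/2·(1 − cos(π·0.4865)) = -11.4929 → s = 35.5071
seg 4 [163.2°–256.1°] simple-harmonic, h=-24: full span → s += -24 → s = 23.0000
seg 5 [256.1°–306.3°] cycloidal, h=-16: θ=262.4° here. β=6.3, B=50.2. -16·(0.1255 − sin(2π·0.1255)/(2π)) = -0.2017 → s = 22.7983

θ=198.3°: 39.4936
θ=208.4°: 35.5071
θ=262.4°: 22.7983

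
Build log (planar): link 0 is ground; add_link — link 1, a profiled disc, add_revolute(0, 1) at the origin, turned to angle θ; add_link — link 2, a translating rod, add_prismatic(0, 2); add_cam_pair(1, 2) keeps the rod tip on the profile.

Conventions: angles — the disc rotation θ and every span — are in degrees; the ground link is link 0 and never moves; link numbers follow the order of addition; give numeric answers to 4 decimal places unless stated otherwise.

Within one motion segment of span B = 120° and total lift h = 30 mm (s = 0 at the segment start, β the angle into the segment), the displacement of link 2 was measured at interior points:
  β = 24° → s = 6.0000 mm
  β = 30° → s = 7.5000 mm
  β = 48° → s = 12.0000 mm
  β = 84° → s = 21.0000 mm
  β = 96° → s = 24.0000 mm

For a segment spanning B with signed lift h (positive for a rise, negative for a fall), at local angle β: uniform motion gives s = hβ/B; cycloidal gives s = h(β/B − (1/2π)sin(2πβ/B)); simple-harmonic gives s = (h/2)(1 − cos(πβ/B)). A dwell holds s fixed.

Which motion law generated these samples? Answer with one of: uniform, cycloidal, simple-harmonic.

candidates at β/B = r: uniform s = h·r (linear in β); cycloidal s = h·(r − sin(2πr)/(2π)); simple-harmonic s = (h/2)(1 − cos(πr))
β=24°: printed 6.0000 | uniform 6.0000, cycloidal 1.4590, simple-harmonic 2.8647
β=30°: printed 7.5000 | uniform 7.5000, cycloidal 2.7254, simple-harmonic 4.3934
β=48°: printed 12.0000 | uniform 12.0000, cycloidal 9.1935, simple-harmonic 10.3647
β=84°: printed 21.0000 | uniform 21.0000, cycloidal 25.5410, simple-harmonic 23.8168
β=96°: printed 24.0000 | uniform 24.0000, cycloidal 28.5410, simple-harmonic 27.1353
only one law matches every sample → uniform

uniform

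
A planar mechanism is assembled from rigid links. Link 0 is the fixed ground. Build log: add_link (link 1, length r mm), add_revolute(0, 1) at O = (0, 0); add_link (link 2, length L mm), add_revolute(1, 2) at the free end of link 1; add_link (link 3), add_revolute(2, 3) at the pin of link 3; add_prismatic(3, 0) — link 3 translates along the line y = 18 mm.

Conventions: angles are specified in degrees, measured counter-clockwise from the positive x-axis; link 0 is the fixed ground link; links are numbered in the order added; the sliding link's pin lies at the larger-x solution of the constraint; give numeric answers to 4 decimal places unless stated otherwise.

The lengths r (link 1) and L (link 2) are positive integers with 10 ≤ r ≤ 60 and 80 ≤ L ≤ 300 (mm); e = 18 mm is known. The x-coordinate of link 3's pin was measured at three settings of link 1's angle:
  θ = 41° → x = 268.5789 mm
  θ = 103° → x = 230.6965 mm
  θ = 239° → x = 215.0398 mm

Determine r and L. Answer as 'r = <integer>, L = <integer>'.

constraint per measurement: (x − r cos θ)² + (r sin θ − e)² = L²
subtracting the θ₁ and θ₂ equations cancels the r² and L² terms:
r = (x₁² − x₂²) / (2[(x₁cos θ₁ + e sin θ₁) − (x₂cos θ₂ + e sin θ₂)]) = 38.0000 → r = 38
L² = (x₁ − r cos θ₁)² + (r sin θ₁ − e)² = 57600.0075 → L = 240.0000 → L = 240
check at θ₃=239°: x = 215.0398 (printed 215.0398) ✓

r = 38, L = 240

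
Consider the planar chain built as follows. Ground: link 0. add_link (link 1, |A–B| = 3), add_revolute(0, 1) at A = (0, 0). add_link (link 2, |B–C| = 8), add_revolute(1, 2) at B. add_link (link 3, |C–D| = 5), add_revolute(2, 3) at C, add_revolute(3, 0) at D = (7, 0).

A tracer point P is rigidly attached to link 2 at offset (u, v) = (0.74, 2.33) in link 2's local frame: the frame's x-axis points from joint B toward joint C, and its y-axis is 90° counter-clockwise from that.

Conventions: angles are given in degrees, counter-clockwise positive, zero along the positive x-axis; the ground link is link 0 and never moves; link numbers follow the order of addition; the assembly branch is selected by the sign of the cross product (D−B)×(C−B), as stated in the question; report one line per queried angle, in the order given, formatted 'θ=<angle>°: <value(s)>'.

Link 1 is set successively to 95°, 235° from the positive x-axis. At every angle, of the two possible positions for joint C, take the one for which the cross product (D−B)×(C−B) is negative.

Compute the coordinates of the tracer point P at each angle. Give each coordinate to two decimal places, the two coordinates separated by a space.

A=(0,0), D=(7.00,0)
θ=95°: B = A + 3.00·(cos95°, sin95°) = (-0.2615, 2.9886)
θ=95°: |BD| = 7.8524
θ=95°: circle(B,8.00) ∩ circle(D,5.00): a=6.4095, h=4.7873
θ=95°:   candidates: C₊=(7.4877,4.9762) cross=37.592; C₋=(3.8437,-3.8778) cross=-37.592
θ=95°:   branch - wants cross < 0 → take C=(3.8437,-3.8778) (cross=-37.592)
θ=95°: ex = (C−B)/|BC| = (0.5131,-0.8583); ey = (0.8583,0.5131)
θ=95°: P = B + 0.74·ex + 2.33·ey = (2.1181,3.5491)
θ=235°: B = A + 3.00·(cos235°, sin235°) = (-1.7207, -2.4575)
θ=235°: |BD| = 9.0604
θ=235°: circle(B,8.00) ∩ circle(D,5.00): a=6.6824, h=4.3983
θ=235°:   candidates: C₊=(3.5182,3.5885) cross=39.851; C₋=(5.9042,-4.8784) cross=-39.851
θ=235°:   branch - wants cross < 0 → take C=(5.9042,-4.8784) (cross=-39.851)
θ=235°: ex = (C−B)/|BC| = (0.9531,-0.3026); ey = (0.3026,0.9531)
θ=235°: P = B + 0.74·ex + 2.33·ey = (-0.3103,-0.4606)

θ=95°: 2.12 3.55
θ=235°: -0.31 -0.46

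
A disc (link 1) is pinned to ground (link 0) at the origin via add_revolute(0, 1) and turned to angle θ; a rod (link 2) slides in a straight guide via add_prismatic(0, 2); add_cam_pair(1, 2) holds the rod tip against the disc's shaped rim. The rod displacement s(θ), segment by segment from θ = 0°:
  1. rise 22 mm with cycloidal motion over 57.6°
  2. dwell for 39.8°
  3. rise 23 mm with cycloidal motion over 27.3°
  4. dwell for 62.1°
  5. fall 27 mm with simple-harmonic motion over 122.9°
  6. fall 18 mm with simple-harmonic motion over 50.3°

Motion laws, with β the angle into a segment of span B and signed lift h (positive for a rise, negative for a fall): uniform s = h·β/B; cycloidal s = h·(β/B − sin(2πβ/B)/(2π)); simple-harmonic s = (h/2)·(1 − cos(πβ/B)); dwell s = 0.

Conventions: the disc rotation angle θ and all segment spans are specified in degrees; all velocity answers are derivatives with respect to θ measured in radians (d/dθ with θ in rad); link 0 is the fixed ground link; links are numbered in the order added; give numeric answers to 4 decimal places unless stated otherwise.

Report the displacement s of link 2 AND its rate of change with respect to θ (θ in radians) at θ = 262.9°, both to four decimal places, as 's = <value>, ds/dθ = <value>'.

segment 1 (0° to 57.6°, cycloidal, h = 22) is passed completely: s = 0.0000 + (22) = 22.0000
segment 2 (57.6° to 97.4°, dwell): s unchanged at 22.0000
segment 3 (97.4° to 124.7°, cycloidal, h = 23) is passed completely: s = 22.0000 + (23) = 45.0000
segment 4 (124.7° to 186.8°, dwell): s unchanged at 45.0000
θ = 262.9° falls in segment 5 (186.8° to 309.7°, simple-harmonic, h = -27): β = 262.9 − 186.8 = 76.1°, B = 122.9°; Δs = -27/2·(1 − cos(π·0.6192)) = -18.4382; s = 45.0000 − 18.4382 = 26.5618
velocity in seg [186.8°–309.7°] (simple-harmonic), θ in radians: β = 76.1° = 1.3282 rad, B = 122.9° = 2.1450 rad; ds/dθ = (πh/(2B)) sin(πβ/B) = (π·(-27)/(2·2.1450)) sin(π·0.6192) = -18.401877 mm/rad

s = 26.5618, ds/dθ = -18.4019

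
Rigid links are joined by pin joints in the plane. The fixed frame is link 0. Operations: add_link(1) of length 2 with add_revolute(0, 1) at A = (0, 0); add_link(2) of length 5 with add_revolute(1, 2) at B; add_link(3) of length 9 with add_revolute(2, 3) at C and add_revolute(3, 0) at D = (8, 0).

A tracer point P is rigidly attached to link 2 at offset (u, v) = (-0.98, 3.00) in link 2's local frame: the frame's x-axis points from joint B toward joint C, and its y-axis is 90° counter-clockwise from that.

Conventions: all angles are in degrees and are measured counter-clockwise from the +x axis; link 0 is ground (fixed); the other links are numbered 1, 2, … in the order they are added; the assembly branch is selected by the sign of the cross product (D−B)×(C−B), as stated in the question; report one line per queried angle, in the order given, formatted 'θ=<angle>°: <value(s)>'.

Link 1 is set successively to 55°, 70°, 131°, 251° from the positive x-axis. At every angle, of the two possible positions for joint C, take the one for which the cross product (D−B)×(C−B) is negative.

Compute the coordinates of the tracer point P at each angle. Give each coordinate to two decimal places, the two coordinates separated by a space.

A=(0,0), D=(8.00,0)
θ=55°: B = A + 2.00·(cos55°, sin55°) = (1.1472, 1.6383)
θ=55°: |BD| = 7.0460
θ=55°: circle(B,5.00) ∩ circle(D,9.00): a=-0.4509, h=4.9796
θ=55°:   candidates: C₊=(1.8664,6.5863) cross=35.086; C₋=(-0.4493,-3.1000) cross=-35.086
θ=55°:   branch - wants cross < 0 → take C=(-0.4493,-3.1000) (cross=-35.086)
θ=55°: ex = (C−B)/|BC| = (-0.3193,-0.9477); ey = (0.9477,-0.3193)
θ=55°: P = B + -0.98·ex + 3.00·ey = (4.3030,1.6092)
θ=70°: B = A + 2.00·(cos70°, sin70°) = (0.6840, 1.8794)
θ=70°: |BD| = 7.5535
θ=70°: circle(B,5.00) ∩ circle(D,9.00): a=0.0699, h=4.9995
θ=70°:   candidates: C₊=(1.9956,6.7043) cross=37.764; C₋=(-0.4922,-2.9803) cross=-37.764
θ=70°:   branch - wants cross < 0 → take C=(-0.4922,-2.9803) (cross=-37.764)
θ=70°: ex = (C−B)/|BC| = (-0.2353,-0.9719); ey = (0.9719,-0.2353)
θ=70°: P = B + -0.98·ex + 3.00·ey = (3.8304,2.1261)
θ=131°: B = A + 2.00·(cos131°, sin131°) = (-1.3121, 1.5094)
θ=131°: |BD| = 9.4337
θ=131°: circle(B,5.00) ∩ circle(D,9.00): a=1.7487, h=4.6842
θ=131°:   candidates: C₊=(1.1636,5.8535) cross=44.189; C₋=(-0.3354,-3.3943) cross=-44.189
θ=131°:   branch - wants cross < 0 → take C=(-0.3354,-3.3943) (cross=-44.189)
θ=131°: ex = (C−B)/|BC| = (0.1953,-0.9807); ey = (0.9807,0.1953)
θ=131°: P = B + -0.98·ex + 3.00·ey = (1.4387,3.0566)
θ=251°: B = A + 2.00·(cos251°, sin251°) = (-0.6511, -1.8910)
θ=251°: |BD| = 8.8554
θ=251°: circle(B,5.00) ∩ circle(D,9.00): a=1.2658, h=4.8371
θ=251°:   candidates: C₊=(-0.4475,3.1048) cross=42.835; C₋=(1.6184,-6.3463) cross=-42.835
θ=251°:   branch - wants cross < 0 → take C=(1.6184,-6.3463) (cross=-42.835)
θ=251°: ex = (C−B)/|BC| = (0.4539,-0.8910); ey = (0.8910,0.4539)
θ=251°: P = B + -0.98·ex + 3.00·ey = (1.5772,0.3439)

θ=55°: 4.30 1.61
θ=70°: 3.83 2.13
θ=131°: 1.44 3.06
θ=251°: 1.58 0.34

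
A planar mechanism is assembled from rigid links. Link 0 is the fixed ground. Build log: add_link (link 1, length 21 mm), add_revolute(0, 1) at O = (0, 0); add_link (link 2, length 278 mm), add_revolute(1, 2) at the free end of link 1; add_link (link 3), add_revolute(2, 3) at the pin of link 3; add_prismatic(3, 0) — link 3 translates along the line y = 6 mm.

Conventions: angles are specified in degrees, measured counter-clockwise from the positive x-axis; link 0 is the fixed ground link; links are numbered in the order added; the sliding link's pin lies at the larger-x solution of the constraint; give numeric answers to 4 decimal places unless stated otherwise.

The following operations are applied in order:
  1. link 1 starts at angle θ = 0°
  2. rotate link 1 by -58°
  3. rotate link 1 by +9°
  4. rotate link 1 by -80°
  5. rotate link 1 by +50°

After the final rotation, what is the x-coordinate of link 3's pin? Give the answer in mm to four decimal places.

geometry: r = 21 mm, L = 278 mm, e = 6 mm; θ starts at 0°
rotate link 1 by -58°: θ ← 0° -58° = -58°
rotate link 1 by +9°: θ ← -58° +9° = -49°
rotate link 1 by -80°: θ ← -49° -80° = -129°
rotate link 1 by +50°: θ ← -129° +50° = -79°
crank pin P = (r cos θ, r sin θ) = (4.006989, -20.614171)
h = r sin θ − e = -20.614171 − 6 = -26.614171
x = r cos θ + √(L² − h²) = 4.006989 + 276.723121 = 280.730110

280.7301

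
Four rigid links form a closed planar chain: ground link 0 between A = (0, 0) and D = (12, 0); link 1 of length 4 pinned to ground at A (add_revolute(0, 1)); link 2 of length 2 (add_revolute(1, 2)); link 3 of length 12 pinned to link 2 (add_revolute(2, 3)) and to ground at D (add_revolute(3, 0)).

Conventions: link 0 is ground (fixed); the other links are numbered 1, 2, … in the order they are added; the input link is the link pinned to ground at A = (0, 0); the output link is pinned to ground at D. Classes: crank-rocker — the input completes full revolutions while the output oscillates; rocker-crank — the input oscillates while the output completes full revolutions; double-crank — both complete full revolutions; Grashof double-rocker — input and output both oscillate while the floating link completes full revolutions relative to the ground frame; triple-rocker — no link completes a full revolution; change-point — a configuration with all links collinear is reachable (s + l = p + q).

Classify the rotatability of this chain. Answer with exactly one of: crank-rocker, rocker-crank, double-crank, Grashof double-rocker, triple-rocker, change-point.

lengths: ground=12, input=4, coupler=2, output=12
sorted: s=2 (shortest), l=12 (longest), p+q=16
s + l = 14 vs p + q = 16
s + l < p + q (Grashof) with shortest = coupler link → Grashof double-rocker

Grashof double-rocker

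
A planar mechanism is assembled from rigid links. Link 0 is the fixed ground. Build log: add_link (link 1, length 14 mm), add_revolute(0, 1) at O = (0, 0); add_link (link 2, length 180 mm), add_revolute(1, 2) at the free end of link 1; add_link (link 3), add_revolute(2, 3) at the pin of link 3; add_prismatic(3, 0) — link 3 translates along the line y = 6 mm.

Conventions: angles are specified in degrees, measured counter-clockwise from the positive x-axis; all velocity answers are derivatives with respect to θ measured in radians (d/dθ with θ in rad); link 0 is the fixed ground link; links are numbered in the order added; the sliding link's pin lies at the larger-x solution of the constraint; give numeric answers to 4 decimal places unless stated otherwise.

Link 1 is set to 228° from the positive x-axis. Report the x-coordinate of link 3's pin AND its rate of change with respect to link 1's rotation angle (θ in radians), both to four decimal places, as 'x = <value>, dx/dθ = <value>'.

geometry: r = 14 mm, L = 180 mm, e = 6 mm
crank pin P = (r cos θ, r sin θ) = (-9.367828, -10.404028)
h = r sin θ − e = -10.404028 − 6 = -16.404028
x = r cos θ + √(L² − h²) = -9.367828 + 179.250963 = 169.883135
dx/dθ = −r sin θ − h·r cos θ/√(L² − h²) (θ in radians; h = -16.404028) = 9.546737

x = 169.8831, dx/dθ = 9.5467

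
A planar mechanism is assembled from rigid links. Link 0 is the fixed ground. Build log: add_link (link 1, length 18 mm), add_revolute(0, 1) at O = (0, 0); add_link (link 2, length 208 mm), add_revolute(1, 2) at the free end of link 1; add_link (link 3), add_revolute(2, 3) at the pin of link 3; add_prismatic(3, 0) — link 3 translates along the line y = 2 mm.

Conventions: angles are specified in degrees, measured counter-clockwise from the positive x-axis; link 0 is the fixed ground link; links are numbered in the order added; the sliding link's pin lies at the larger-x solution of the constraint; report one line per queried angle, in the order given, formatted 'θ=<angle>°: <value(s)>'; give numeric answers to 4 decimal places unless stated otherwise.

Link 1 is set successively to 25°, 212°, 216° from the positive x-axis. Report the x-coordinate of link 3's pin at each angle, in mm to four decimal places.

geometry: r = 18 mm, L = 208 mm, e = 2 mm
θ=25°: crank pin P = (r cos θ, r sin θ) = (16.313540, 7.607129)
θ=25°: h = r sin θ − e = 7.607129 − 2 = 5.607129
θ=25°: x = r cos θ + √(L² − h²) = 16.313540 + 207.924410 = 224.237950
θ=212°: crank pin P = (r cos θ, r sin θ) = (-15.264866, -9.538547)
θ=212°: h = r sin θ − e = -9.538547 − 2 = -11.538547
θ=212°: x = r cos θ + √(L² − h²) = -15.264866 + 207.679710 = 192.414844
θ=216°: crank pin P = (r cos θ, r sin θ) = (-14.562306, -10.580135)
θ=216°: h = r sin θ − e = -10.580135 − 2 = -12.580135
θ=216°: x = r cos θ + √(L² − h²) = -14.562306 + 207.619219 = 193.056913

θ=25°: 224.2379
θ=212°: 192.4148
θ=216°: 193.0569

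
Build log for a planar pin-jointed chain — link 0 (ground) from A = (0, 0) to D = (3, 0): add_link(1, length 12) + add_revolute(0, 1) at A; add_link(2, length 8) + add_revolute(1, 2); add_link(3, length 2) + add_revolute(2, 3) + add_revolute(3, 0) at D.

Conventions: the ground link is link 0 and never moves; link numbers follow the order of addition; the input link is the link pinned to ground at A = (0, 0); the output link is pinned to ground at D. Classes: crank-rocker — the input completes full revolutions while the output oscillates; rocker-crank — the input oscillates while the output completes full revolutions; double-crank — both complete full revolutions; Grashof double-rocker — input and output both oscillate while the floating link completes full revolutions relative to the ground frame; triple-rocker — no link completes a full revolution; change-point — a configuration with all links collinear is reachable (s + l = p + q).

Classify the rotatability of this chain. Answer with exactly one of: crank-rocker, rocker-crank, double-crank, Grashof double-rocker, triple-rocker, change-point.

lengths: ground=3, input=12, coupler=8, output=2
sorted: s=2 (shortest), l=12 (longest), p+q=11
s + l = 14 vs p + q = 11
s + l > p + q → non-Grashof → no link fully rotates → triple-rocker

triple-rocker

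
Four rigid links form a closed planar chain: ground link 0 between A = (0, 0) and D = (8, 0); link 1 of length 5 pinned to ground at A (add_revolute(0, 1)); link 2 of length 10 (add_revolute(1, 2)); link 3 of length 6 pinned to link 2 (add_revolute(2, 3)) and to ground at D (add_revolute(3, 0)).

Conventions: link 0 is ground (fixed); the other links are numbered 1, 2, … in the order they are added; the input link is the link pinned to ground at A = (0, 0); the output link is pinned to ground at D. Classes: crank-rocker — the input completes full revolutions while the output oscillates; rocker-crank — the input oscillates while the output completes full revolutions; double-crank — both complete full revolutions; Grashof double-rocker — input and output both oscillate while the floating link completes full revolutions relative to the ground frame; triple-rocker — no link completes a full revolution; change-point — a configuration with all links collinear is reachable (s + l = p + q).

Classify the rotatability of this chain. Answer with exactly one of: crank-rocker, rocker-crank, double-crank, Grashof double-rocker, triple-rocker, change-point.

lengths: ground=8, input=5, coupler=10, output=6
sorted: s=5 (shortest), l=10 (longest), p+q=14
s + l = 15 vs p + q = 14
s + l > p + q → non-Grashof → no link fully rotates → triple-rocker

triple-rocker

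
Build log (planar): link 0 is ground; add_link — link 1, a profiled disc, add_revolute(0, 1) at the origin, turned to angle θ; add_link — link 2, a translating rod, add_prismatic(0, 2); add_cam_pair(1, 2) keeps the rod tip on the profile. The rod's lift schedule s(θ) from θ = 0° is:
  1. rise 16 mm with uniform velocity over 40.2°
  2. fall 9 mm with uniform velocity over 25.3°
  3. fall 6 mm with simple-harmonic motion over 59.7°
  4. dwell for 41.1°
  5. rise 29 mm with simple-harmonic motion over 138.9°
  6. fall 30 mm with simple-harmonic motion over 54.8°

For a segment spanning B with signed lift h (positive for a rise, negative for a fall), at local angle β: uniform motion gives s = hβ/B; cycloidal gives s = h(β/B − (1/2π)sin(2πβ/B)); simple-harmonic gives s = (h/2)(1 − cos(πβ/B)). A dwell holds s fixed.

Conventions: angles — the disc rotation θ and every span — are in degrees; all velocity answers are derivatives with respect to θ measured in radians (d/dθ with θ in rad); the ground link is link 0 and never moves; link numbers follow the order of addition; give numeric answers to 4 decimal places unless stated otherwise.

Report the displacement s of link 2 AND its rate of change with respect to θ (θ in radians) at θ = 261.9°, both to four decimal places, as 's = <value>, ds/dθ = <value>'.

seg 1 [0°–40.2°] uniform, h=16: full span → s += 16 → s = 16.0000
seg 2 [40.2°–65.5°] uniform, h=-9: full span → s += -9 → s = 7.0000
seg 3 [65.5°–125.2°] simple-harmonic, h=-6: full span → s += -6 → s = 1.0000
seg 4 [125.2°–166.3°] dwell: s stays 1.0000
seg 5 [166.3°–305.2°] simple-harmonic, h=29: θ=261.9° here. β=95.6, B=138.9. 29/2·(1 − cos(π·0.6883)) = 22.5847 → s = 23.5847
velocity in seg [166.3°–305.2°] (simple-harmonic), θ in radians: β = 95.6° = 1.6685 rad, B = 138.9° = 2.4243 rad; ds/dθ = (πh/(2B)) sin(πβ/B) = (π·29/(2·2.4243)) sin(π·0.6883) = 15.598595 mm/rad

s = 23.5847, ds/dθ = 15.5986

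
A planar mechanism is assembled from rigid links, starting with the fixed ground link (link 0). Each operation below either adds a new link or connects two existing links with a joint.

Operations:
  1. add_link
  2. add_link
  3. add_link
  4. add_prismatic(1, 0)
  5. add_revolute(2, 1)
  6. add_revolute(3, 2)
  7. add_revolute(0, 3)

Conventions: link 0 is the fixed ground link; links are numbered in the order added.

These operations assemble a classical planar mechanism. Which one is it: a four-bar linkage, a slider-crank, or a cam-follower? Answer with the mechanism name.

links: 4 (incl. ground); joints: 3 revolute, 1 prismatic, 0 higher (cam) pair, forming one closed loop
4 links, 3 revolutes + 1 prismatic in one loop → slider-crank

slider-crank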